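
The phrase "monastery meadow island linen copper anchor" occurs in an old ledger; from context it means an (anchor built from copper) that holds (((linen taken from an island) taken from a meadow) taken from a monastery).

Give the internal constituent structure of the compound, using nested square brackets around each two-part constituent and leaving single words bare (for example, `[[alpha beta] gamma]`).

At the top level: head "anchor" (specifically "copper anchor"); modifier "monastery meadow island linen".
"monastery meadow island linen" → head "linen" (specifically "meadow island linen"), modifier "monastery".
"meadow island linen" → head "linen" (specifically "island linen"), modifier "meadow".
"island linen" → head "linen", modifier "island".
"copper anchor" → head "anchor", modifier "copper".
So the structure is [[monastery [meadow [island linen]]] [copper anchor]].

[[monastery [meadow [island linen]]] [copper anchor]]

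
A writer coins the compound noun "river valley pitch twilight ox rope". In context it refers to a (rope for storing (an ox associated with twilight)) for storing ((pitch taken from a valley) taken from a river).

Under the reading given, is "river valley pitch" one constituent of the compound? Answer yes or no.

The paraphrase groups the words so that "river valley pitch" is one unit: it corresponds to a single parenthesized sub-phrase.
The full structure is [[river [valley pitch]] [[twilight ox] rope]], in which [river valley pitch] is a constituent.

yes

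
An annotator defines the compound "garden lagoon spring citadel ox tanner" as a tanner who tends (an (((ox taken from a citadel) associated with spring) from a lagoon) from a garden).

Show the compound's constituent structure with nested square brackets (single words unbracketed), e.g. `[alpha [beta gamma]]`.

At the top level: head "tanner"; modifier "garden lagoon spring citadel ox".
Within "garden lagoon spring citadel ox", the head is "ox" (specifically "lagoon spring citadel ox") and the modifier is "garden".
Within "lagoon spring citadel ox", the head is "ox" (specifically "spring citadel ox") and the modifier is "lagoon".
Within "spring citadel ox", the head is "ox" (specifically "citadel ox") and the modifier is "spring".
Within "citadel ox", the head is "ox" and the modifier is "citadel".
So the structure is [[garden [lagoon [spring [citadel ox]]]] tanner].

[[garden [lagoon [spring [citadel ox]]]] tanner]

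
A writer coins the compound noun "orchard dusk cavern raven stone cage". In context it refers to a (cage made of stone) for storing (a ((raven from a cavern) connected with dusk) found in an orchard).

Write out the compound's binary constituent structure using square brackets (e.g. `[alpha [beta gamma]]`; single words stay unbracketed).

[[orchard [dusk [cavern raven]]] [stone cage]]

At the top level: head "cage" (specifically "stone cage"); modifier "orchard dusk cavern raven".
"orchard dusk cavern raven" → head "raven" (specifically "dusk cavern raven"), modifier "orchard".
"dusk cavern raven" → head "raven" (specifically "cavern raven"), modifier "dusk".
"cavern raven" → head "raven", modifier "cavern".
"stone cage" → head "cage", modifier "stone".
So the structure is [[orchard [dusk [cavern raven]]] [stone cage]].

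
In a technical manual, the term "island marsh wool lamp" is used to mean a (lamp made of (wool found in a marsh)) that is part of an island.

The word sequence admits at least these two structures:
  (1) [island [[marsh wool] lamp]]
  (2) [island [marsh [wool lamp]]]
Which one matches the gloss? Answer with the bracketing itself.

[island [[marsh wool] lamp]]

The paraphrase's head is the "lamp" part ("marsh wool lamp"); its modifier is "island".
That top-level split, carried through the inner groups, gives [island [[marsh wool] lamp]].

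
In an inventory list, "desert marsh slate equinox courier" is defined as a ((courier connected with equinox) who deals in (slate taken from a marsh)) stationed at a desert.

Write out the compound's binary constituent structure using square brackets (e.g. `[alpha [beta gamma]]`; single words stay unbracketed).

[desert [[marsh slate] [equinox courier]]]

Whole compound: head "courier" (specifically "marsh slate equinox courier"), modifier "desert".
"marsh slate equinox courier" → head "courier" (specifically "equinox courier"), modifier "marsh slate".
"marsh slate" → head "slate", modifier "marsh".
"equinox courier" → head "courier", modifier "equinox".
Putting it together: [desert [[marsh slate] [equinox courier]]].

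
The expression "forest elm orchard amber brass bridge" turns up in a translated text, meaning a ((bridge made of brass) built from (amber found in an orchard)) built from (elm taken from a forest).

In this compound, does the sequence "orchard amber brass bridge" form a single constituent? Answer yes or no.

The paraphrase groups the words so that "orchard amber brass bridge" is one unit: it corresponds to a single parenthesized sub-phrase.
The full structure is [[forest elm] [[orchard amber] [brass bridge]]], in which [orchard amber brass bridge] is a constituent.

yes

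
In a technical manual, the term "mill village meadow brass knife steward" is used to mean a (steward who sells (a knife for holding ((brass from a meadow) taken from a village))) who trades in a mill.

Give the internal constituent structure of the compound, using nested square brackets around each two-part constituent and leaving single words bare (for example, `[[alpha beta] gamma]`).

[mill [[[village [meadow brass]] knife] steward]]

The outermost head in the paraphrase is "steward" (specifically "village meadow brass knife steward"), modified by "mill".
"village meadow brass knife steward" → head "steward", modifier "village meadow brass knife".
"village meadow brass knife" → head "knife", modifier "village meadow brass".
"village meadow brass" → head "brass" (specifically "meadow brass"), modifier "village".
"meadow brass" → head "brass", modifier "meadow".
So the structure is [mill [[[village [meadow brass]] knife] steward]].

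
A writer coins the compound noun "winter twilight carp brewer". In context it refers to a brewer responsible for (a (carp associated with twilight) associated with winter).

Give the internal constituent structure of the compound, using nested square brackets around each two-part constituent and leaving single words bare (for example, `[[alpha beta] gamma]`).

Overall it is a kind of brewer; the modifier is "winter twilight carp".
"winter twilight carp" → head "carp" (specifically "twilight carp"), modifier "winter".
"twilight carp" → head "carp", modifier "twilight".
Putting it together: [[winter [twilight carp]] brewer].

[[winter [twilight carp]] brewer]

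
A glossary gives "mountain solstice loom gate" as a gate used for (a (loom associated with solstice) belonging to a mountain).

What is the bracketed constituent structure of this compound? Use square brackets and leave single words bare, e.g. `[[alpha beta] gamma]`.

[[mountain [solstice loom]] gate]

The outermost head in the paraphrase is "gate", modified by "mountain solstice loom".
Inside "mountain solstice loom": head "loom" (specifically "solstice loom"), modifier "mountain".
Inside "solstice loom": head "loom", modifier "solstice".
So the structure is [[mountain [solstice loom]] gate].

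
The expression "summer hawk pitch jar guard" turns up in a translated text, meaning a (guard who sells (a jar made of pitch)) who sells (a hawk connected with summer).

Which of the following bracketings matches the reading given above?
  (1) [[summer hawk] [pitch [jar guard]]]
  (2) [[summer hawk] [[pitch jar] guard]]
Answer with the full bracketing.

[[summer hawk] [[pitch jar] guard]]

The paraphrase's head is the "guard" part ("pitch jar guard"); its modifier is "summer hawk".
That top-level split, carried through the inner groups, gives [[summer hawk] [[pitch jar] guard]].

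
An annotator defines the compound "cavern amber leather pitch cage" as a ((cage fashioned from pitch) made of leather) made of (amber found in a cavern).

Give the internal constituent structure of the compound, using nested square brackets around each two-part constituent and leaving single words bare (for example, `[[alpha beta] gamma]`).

Overall it is a kind of cage (specifically "leather pitch cage"); the modifier is "cavern amber".
Inside "cavern amber": head "amber", modifier "cavern".
Inside "leather pitch cage": head "cage" (specifically "pitch cage"), modifier "leather".
Inside "pitch cage": head "cage", modifier "pitch".
Assembled: [[cavern amber] [leather [pitch cage]]].

[[cavern amber] [leather [pitch cage]]]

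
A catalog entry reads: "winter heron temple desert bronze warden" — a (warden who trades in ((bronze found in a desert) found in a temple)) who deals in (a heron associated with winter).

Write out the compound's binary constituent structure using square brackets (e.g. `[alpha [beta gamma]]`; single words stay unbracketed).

[[winter heron] [[temple [desert bronze]] warden]]

The outermost head in the paraphrase is "warden" (specifically "temple desert bronze warden"), modified by "winter heron".
Within "winter heron", the head is "heron" and the modifier is "winter".
Within "temple desert bronze warden", the head is "warden" and the modifier is "temple desert bronze".
Within "temple desert bronze", the head is "bronze" (specifically "desert bronze") and the modifier is "temple".
Within "desert bronze", the head is "bronze" and the modifier is "desert".
Putting it together: [[winter heron] [[temple [desert bronze]] warden]].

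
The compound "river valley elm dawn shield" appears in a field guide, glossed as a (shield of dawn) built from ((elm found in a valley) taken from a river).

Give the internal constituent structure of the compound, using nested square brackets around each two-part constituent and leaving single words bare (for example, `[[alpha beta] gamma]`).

At the top level: head "shield" (specifically "dawn shield"); modifier "river valley elm".
Inside "river valley elm": head "elm" (specifically "valley elm"), modifier "river".
Inside "valley elm": head "elm", modifier "valley".
Inside "dawn shield": head "shield", modifier "dawn".
So the structure is [[river [valley elm]] [dawn shield]].

[[river [valley elm]] [dawn shield]]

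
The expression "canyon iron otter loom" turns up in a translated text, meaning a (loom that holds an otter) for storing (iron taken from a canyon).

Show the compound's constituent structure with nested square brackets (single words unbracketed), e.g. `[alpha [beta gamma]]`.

At the top level: head "loom" (specifically "otter loom"); modifier "canyon iron".
"canyon iron" → head "iron", modifier "canyon".
"otter loom" → head "loom", modifier "otter".
Assembled: [[canyon iron] [otter loom]].

[[canyon iron] [otter loom]]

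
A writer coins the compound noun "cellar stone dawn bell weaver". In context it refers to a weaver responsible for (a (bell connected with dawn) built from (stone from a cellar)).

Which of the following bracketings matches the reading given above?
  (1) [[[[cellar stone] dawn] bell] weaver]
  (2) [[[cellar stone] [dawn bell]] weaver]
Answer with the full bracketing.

The paraphrase's head is the "weaver" part ("weaver"); its modifier is "cellar stone dawn bell".
That top-level split, carried through the inner groups, gives [[[cellar stone] [dawn bell]] weaver].

[[[cellar stone] [dawn bell]] weaver]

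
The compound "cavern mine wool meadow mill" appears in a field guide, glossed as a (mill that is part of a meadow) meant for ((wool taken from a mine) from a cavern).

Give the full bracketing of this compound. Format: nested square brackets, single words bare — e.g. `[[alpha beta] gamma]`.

[[cavern [mine wool]] [meadow mill]]

The outermost head in the paraphrase is "mill" (specifically "meadow mill"), modified by "cavern mine wool".
"cavern mine wool" → head "wool" (specifically "mine wool"), modifier "cavern".
"mine wool" → head "wool", modifier "mine".
"meadow mill" → head "mill", modifier "meadow".
Putting it together: [[cavern [mine wool]] [meadow mill]].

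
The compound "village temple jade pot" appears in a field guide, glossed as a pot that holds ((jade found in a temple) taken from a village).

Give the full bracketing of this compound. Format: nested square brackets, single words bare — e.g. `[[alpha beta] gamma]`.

The outermost head in the paraphrase is "pot", modified by "village temple jade".
Within "village temple jade", the head is "jade" (specifically "temple jade") and the modifier is "village".
Within "temple jade", the head is "jade" and the modifier is "temple".
Putting it together: [[village [temple jade]] pot].

[[village [temple jade]] pot]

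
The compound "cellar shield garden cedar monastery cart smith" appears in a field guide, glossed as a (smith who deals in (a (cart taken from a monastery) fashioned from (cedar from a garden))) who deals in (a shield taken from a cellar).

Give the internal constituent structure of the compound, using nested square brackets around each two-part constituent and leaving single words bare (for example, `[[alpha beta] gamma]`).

Overall it is a kind of smith (specifically "garden cedar monastery cart smith"); the modifier is "cellar shield".
Within "cellar shield", the head is "shield" and the modifier is "cellar".
Within "garden cedar monastery cart smith", the head is "smith" and the modifier is "garden cedar monastery cart".
Within "garden cedar monastery cart", the head is "cart" (specifically "monastery cart") and the modifier is "garden cedar".
Within "garden cedar", the head is "cedar" and the modifier is "garden".
Within "monastery cart", the head is "cart" and the modifier is "monastery".
Putting it together: [[cellar shield] [[[garden cedar] [monastery cart]] smith]].

[[cellar shield] [[[garden cedar] [monastery cart]] smith]]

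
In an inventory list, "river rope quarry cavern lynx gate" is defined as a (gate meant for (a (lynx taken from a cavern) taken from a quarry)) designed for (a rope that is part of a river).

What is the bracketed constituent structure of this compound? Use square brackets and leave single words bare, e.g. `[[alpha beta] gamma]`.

[[river rope] [[quarry [cavern lynx]] gate]]

At the top level: head "gate" (specifically "quarry cavern lynx gate"); modifier "river rope".
"river rope" → head "rope", modifier "river".
"quarry cavern lynx gate" → head "gate", modifier "quarry cavern lynx".
"quarry cavern lynx" → head "lynx" (specifically "cavern lynx"), modifier "quarry".
"cavern lynx" → head "lynx", modifier "cavern".
So the structure is [[river rope] [[quarry [cavern lynx]] gate]].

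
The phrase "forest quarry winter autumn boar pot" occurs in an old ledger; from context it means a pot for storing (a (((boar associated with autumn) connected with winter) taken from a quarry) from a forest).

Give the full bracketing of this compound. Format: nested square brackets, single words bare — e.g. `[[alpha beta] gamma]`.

The outermost head in the paraphrase is "pot", modified by "forest quarry winter autumn boar".
"forest quarry winter autumn boar" → head "boar" (specifically "quarry winter autumn boar"), modifier "forest".
"quarry winter autumn boar" → head "boar" (specifically "winter autumn boar"), modifier "quarry".
"winter autumn boar" → head "boar" (specifically "autumn boar"), modifier "winter".
"autumn boar" → head "boar", modifier "autumn".
So the structure is [[forest [quarry [winter [autumn boar]]]] pot].

[[forest [quarry [winter [autumn boar]]]] pot]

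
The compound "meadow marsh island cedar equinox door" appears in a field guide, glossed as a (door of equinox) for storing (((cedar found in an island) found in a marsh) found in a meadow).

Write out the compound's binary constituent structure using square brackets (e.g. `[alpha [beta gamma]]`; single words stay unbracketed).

[[meadow [marsh [island cedar]]] [equinox door]]

At the top level: head "door" (specifically "equinox door"); modifier "meadow marsh island cedar".
Within "meadow marsh island cedar", the head is "cedar" (specifically "marsh island cedar") and the modifier is "meadow".
Within "marsh island cedar", the head is "cedar" (specifically "island cedar") and the modifier is "marsh".
Within "island cedar", the head is "cedar" and the modifier is "island".
Within "equinox door", the head is "door" and the modifier is "equinox".
Putting it together: [[meadow [marsh [island cedar]]] [equinox door]].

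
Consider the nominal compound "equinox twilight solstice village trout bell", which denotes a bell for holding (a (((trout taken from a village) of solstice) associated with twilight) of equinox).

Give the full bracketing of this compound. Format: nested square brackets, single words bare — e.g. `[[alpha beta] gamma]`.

[[equinox [twilight [solstice [village trout]]]] bell]

The outermost head in the paraphrase is "bell", modified by "equinox twilight solstice village trout".
Inside "equinox twilight solstice village trout": head "trout" (specifically "twilight solstice village trout"), modifier "equinox".
Inside "twilight solstice village trout": head "trout" (specifically "solstice village trout"), modifier "twilight".
Inside "solstice village trout": head "trout" (specifically "village trout"), modifier "solstice".
Inside "village trout": head "trout", modifier "village".
Putting it together: [[equinox [twilight [solstice [village trout]]]] bell].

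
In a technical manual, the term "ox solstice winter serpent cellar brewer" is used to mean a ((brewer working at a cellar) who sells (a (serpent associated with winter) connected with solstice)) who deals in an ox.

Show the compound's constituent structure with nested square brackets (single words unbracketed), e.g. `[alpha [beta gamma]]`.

Whole compound: head "brewer" (specifically "solstice winter serpent cellar brewer"), modifier "ox".
"solstice winter serpent cellar brewer" → head "brewer" (specifically "cellar brewer"), modifier "solstice winter serpent".
"solstice winter serpent" → head "serpent" (specifically "winter serpent"), modifier "solstice".
"winter serpent" → head "serpent", modifier "winter".
"cellar brewer" → head "brewer", modifier "cellar".
Putting it together: [ox [[solstice [winter serpent]] [cellar brewer]]].

[ox [[solstice [winter serpent]] [cellar brewer]]]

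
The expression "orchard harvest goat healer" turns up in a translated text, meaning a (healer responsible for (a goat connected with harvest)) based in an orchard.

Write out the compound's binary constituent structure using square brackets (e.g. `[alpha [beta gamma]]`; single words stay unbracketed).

Whole compound: head "healer" (specifically "harvest goat healer"), modifier "orchard".
"harvest goat healer" → head "healer", modifier "harvest goat".
"harvest goat" → head "goat", modifier "harvest".
So the structure is [orchard [[harvest goat] healer]].

[orchard [[harvest goat] healer]]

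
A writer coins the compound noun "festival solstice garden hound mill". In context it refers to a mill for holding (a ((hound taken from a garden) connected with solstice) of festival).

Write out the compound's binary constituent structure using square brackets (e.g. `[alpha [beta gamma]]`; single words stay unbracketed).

[[festival [solstice [garden hound]]] mill]

At the top level: head "mill"; modifier "festival solstice garden hound".
Within "festival solstice garden hound", the head is "hound" (specifically "solstice garden hound") and the modifier is "festival".
Within "solstice garden hound", the head is "hound" (specifically "garden hound") and the modifier is "solstice".
Within "garden hound", the head is "hound" and the modifier is "garden".
So the structure is [[festival [solstice [garden hound]]] mill].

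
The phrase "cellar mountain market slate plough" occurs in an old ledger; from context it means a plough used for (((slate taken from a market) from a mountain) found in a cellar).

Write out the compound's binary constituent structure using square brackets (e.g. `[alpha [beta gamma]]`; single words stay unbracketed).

Whole compound: head "plough", modifier "cellar mountain market slate".
Within "cellar mountain market slate", the head is "slate" (specifically "mountain market slate") and the modifier is "cellar".
Within "mountain market slate", the head is "slate" (specifically "market slate") and the modifier is "mountain".
Within "market slate", the head is "slate" and the modifier is "market".
Putting it together: [[cellar [mountain [market slate]]] plough].

[[cellar [mountain [market slate]]] plough]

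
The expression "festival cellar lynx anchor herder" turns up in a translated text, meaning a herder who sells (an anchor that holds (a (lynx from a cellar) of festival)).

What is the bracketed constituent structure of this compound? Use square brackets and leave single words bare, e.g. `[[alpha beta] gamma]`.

Overall it is a kind of herder; the modifier is "festival cellar lynx anchor".
"festival cellar lynx anchor" → head "anchor", modifier "festival cellar lynx".
"festival cellar lynx" → head "lynx" (specifically "cellar lynx"), modifier "festival".
"cellar lynx" → head "lynx", modifier "cellar".
So the structure is [[[festival [cellar lynx]] anchor] herder].

[[[festival [cellar lynx]] anchor] herder]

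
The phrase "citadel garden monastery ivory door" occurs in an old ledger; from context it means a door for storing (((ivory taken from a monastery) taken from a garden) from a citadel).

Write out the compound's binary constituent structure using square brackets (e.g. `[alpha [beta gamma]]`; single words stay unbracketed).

Overall it is a kind of door; the modifier is "citadel garden monastery ivory".
Within "citadel garden monastery ivory", the head is "ivory" (specifically "garden monastery ivory") and the modifier is "citadel".
Within "garden monastery ivory", the head is "ivory" (specifically "monastery ivory") and the modifier is "garden".
Within "monastery ivory", the head is "ivory" and the modifier is "monastery".
Putting it together: [[citadel [garden [monastery ivory]]] door].

[[citadel [garden [monastery ivory]]] door]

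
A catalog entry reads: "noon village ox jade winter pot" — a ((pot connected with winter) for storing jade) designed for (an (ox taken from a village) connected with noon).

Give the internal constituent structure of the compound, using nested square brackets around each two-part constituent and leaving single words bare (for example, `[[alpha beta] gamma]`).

[[noon [village ox]] [jade [winter pot]]]

Whole compound: head "pot" (specifically "jade winter pot"), modifier "noon village ox".
Within "noon village ox", the head is "ox" (specifically "village ox") and the modifier is "noon".
Within "village ox", the head is "ox" and the modifier is "village".
Within "jade winter pot", the head is "pot" (specifically "winter pot") and the modifier is "jade".
Within "winter pot", the head is "pot" and the modifier is "winter".
Putting it together: [[noon [village ox]] [jade [winter pot]]].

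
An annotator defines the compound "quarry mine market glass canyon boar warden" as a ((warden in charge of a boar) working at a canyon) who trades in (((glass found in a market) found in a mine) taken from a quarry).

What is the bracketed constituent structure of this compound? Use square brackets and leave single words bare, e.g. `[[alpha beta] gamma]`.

[[quarry [mine [market glass]]] [canyon [boar warden]]]

At the top level: head "warden" (specifically "canyon boar warden"); modifier "quarry mine market glass".
Within "quarry mine market glass", the head is "glass" (specifically "mine market glass") and the modifier is "quarry".
Within "mine market glass", the head is "glass" (specifically "market glass") and the modifier is "mine".
Within "market glass", the head is "glass" and the modifier is "market".
Within "canyon boar warden", the head is "warden" (specifically "boar warden") and the modifier is "canyon".
Within "boar warden", the head is "warden" and the modifier is "boar".
So the structure is [[quarry [mine [market glass]]] [canyon [boar warden]]].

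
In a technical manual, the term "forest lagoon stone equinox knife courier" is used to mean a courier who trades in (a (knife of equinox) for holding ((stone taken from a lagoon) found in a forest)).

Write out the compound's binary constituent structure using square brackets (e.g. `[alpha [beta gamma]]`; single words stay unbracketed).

[[[forest [lagoon stone]] [equinox knife]] courier]

At the top level: head "courier"; modifier "forest lagoon stone equinox knife".
Within "forest lagoon stone equinox knife", the head is "knife" (specifically "equinox knife") and the modifier is "forest lagoon stone".
Within "forest lagoon stone", the head is "stone" (specifically "lagoon stone") and the modifier is "forest".
Within "lagoon stone", the head is "stone" and the modifier is "lagoon".
Within "equinox knife", the head is "knife" and the modifier is "equinox".
Assembled: [[[forest [lagoon stone]] [equinox knife]] courier].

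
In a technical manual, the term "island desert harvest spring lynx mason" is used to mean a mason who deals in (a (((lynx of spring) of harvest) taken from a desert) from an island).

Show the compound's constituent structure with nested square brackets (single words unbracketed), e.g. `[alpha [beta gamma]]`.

At the top level: head "mason"; modifier "island desert harvest spring lynx".
Within "island desert harvest spring lynx", the head is "lynx" (specifically "desert harvest spring lynx") and the modifier is "island".
Within "desert harvest spring lynx", the head is "lynx" (specifically "harvest spring lynx") and the modifier is "desert".
Within "harvest spring lynx", the head is "lynx" (specifically "spring lynx") and the modifier is "harvest".
Within "spring lynx", the head is "lynx" and the modifier is "spring".
Assembled: [[island [desert [harvest [spring lynx]]]] mason].

[[island [desert [harvest [spring lynx]]]] mason]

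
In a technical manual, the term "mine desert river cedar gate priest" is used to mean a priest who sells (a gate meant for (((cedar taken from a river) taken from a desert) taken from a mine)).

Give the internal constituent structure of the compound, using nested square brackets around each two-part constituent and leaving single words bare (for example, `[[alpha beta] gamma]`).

[[[mine [desert [river cedar]]] gate] priest]

Whole compound: head "priest", modifier "mine desert river cedar gate".
Inside "mine desert river cedar gate": head "gate", modifier "mine desert river cedar".
Inside "mine desert river cedar": head "cedar" (specifically "desert river cedar"), modifier "mine".
Inside "desert river cedar": head "cedar" (specifically "river cedar"), modifier "desert".
Inside "river cedar": head "cedar", modifier "river".
Assembled: [[[mine [desert [river cedar]]] gate] priest].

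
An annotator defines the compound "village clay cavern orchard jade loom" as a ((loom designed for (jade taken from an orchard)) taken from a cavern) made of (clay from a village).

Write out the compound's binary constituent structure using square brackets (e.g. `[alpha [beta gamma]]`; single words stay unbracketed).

Overall it is a kind of loom (specifically "cavern orchard jade loom"); the modifier is "village clay".
Inside "village clay": head "clay", modifier "village".
Inside "cavern orchard jade loom": head "loom" (specifically "orchard jade loom"), modifier "cavern".
Inside "orchard jade loom": head "loom", modifier "orchard jade".
Inside "orchard jade": head "jade", modifier "orchard".
Putting it together: [[village clay] [cavern [[orchard jade] loom]]].

[[village clay] [cavern [[orchard jade] loom]]]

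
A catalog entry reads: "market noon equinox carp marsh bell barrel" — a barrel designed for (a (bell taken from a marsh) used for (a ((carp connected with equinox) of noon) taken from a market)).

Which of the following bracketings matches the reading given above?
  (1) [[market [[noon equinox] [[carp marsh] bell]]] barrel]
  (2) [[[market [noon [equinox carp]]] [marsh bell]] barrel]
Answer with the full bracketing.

The paraphrase's head is the "barrel" part ("barrel"); its modifier is "market noon equinox carp marsh bell".
That top-level split, carried through the inner groups, gives [[[market [noon [equinox carp]]] [marsh bell]] barrel].

[[[market [noon [equinox carp]]] [marsh bell]] barrel]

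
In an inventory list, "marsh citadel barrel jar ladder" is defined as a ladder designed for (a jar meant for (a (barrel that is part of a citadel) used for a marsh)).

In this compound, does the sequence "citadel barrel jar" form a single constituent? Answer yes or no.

no

The top-level split is [marsh citadel barrel jar] [ladder]; the full structure is [[[marsh [citadel barrel]] jar] ladder].
"citadel barrel jar" straddles a constituent boundary, so it is not a single unit.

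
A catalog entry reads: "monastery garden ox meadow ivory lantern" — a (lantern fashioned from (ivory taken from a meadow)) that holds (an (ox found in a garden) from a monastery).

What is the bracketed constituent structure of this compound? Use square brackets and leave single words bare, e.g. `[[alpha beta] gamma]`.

At the top level: head "lantern" (specifically "meadow ivory lantern"); modifier "monastery garden ox".
"monastery garden ox" → head "ox" (specifically "garden ox"), modifier "monastery".
"garden ox" → head "ox", modifier "garden".
"meadow ivory lantern" → head "lantern", modifier "meadow ivory".
"meadow ivory" → head "ivory", modifier "meadow".
Assembled: [[monastery [garden ox]] [[meadow ivory] lantern]].

[[monastery [garden ox]] [[meadow ivory] lantern]]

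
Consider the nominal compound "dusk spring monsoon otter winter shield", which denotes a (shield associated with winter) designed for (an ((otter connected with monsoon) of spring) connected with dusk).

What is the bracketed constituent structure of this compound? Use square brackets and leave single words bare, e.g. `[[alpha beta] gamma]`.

Whole compound: head "shield" (specifically "winter shield"), modifier "dusk spring monsoon otter".
Inside "dusk spring monsoon otter": head "otter" (specifically "spring monsoon otter"), modifier "dusk".
Inside "spring monsoon otter": head "otter" (specifically "monsoon otter"), modifier "spring".
Inside "monsoon otter": head "otter", modifier "monsoon".
Inside "winter shield": head "shield", modifier "winter".
Putting it together: [[dusk [spring [monsoon otter]]] [winter shield]].

[[dusk [spring [monsoon otter]]] [winter shield]]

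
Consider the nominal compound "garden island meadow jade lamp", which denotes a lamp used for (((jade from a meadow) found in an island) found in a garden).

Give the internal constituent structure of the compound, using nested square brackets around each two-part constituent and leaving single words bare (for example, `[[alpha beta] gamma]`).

Overall it is a kind of lamp; the modifier is "garden island meadow jade".
"garden island meadow jade" → head "jade" (specifically "island meadow jade"), modifier "garden".
"island meadow jade" → head "jade" (specifically "meadow jade"), modifier "island".
"meadow jade" → head "jade", modifier "meadow".
Putting it together: [[garden [island [meadow jade]]] lamp].

[[garden [island [meadow jade]]] lamp]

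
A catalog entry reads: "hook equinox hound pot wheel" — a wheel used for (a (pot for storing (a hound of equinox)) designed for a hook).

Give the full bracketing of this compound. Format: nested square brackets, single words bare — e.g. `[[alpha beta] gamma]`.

Overall it is a kind of wheel; the modifier is "hook equinox hound pot".
"hook equinox hound pot" → head "pot" (specifically "equinox hound pot"), modifier "hook".
"equinox hound pot" → head "pot", modifier "equinox hound".
"equinox hound" → head "hound", modifier "equinox".
Assembled: [[hook [[equinox hound] pot]] wheel].

[[hook [[equinox hound] pot]] wheel]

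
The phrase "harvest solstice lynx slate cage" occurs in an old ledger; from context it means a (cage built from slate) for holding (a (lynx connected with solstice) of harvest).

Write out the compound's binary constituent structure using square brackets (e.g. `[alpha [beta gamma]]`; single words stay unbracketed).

[[harvest [solstice lynx]] [slate cage]]

The outermost head in the paraphrase is "cage" (specifically "slate cage"), modified by "harvest solstice lynx".
Within "harvest solstice lynx", the head is "lynx" (specifically "solstice lynx") and the modifier is "harvest".
Within "solstice lynx", the head is "lynx" and the modifier is "solstice".
Within "slate cage", the head is "cage" and the modifier is "slate".
So the structure is [[harvest [solstice lynx]] [slate cage]].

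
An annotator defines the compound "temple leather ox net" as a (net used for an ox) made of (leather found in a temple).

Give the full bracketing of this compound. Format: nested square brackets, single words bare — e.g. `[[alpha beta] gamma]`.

[[temple leather] [ox net]]

The outermost head in the paraphrase is "net" (specifically "ox net"), modified by "temple leather".
Inside "temple leather": head "leather", modifier "temple".
Inside "ox net": head "net", modifier "ox".
Putting it together: [[temple leather] [ox net]].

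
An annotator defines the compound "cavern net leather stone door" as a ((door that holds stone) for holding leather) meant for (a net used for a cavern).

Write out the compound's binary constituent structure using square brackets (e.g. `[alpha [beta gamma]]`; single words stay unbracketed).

[[cavern net] [leather [stone door]]]

At the top level: head "door" (specifically "leather stone door"); modifier "cavern net".
"cavern net" → head "net", modifier "cavern".
"leather stone door" → head "door" (specifically "stone door"), modifier "leather".
"stone door" → head "door", modifier "stone".
So the structure is [[cavern net] [leather [stone door]]].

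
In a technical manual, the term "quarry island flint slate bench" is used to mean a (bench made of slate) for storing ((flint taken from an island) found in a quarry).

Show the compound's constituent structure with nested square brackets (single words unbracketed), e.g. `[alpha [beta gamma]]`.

The outermost head in the paraphrase is "bench" (specifically "slate bench"), modified by "quarry island flint".
"quarry island flint" → head "flint" (specifically "island flint"), modifier "quarry".
"island flint" → head "flint", modifier "island".
"slate bench" → head "bench", modifier "slate".
Putting it together: [[quarry [island flint]] [slate bench]].

[[quarry [island flint]] [slate bench]]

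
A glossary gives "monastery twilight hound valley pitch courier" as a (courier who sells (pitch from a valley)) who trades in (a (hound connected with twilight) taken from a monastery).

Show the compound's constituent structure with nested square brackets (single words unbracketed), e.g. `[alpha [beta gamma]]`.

The outermost head in the paraphrase is "courier" (specifically "valley pitch courier"), modified by "monastery twilight hound".
"monastery twilight hound" → head "hound" (specifically "twilight hound"), modifier "monastery".
"twilight hound" → head "hound", modifier "twilight".
"valley pitch courier" → head "courier", modifier "valley pitch".
"valley pitch" → head "pitch", modifier "valley".
So the structure is [[monastery [twilight hound]] [[valley pitch] courier]].

[[monastery [twilight hound]] [[valley pitch] courier]]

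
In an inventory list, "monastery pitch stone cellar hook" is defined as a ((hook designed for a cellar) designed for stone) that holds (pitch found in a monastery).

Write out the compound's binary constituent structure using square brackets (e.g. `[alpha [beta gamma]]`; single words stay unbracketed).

[[monastery pitch] [stone [cellar hook]]]

The outermost head in the paraphrase is "hook" (specifically "stone cellar hook"), modified by "monastery pitch".
Within "monastery pitch", the head is "pitch" and the modifier is "monastery".
Within "stone cellar hook", the head is "hook" (specifically "cellar hook") and the modifier is "stone".
Within "cellar hook", the head is "hook" and the modifier is "cellar".
Putting it together: [[monastery pitch] [stone [cellar hook]]].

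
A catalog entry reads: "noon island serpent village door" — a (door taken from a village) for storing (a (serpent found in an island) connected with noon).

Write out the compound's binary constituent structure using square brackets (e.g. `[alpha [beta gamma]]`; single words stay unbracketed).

[[noon [island serpent]] [village door]]

Overall it is a kind of door (specifically "village door"); the modifier is "noon island serpent".
Within "noon island serpent", the head is "serpent" (specifically "island serpent") and the modifier is "noon".
Within "island serpent", the head is "serpent" and the modifier is "island".
Within "village door", the head is "door" and the modifier is "village".
Putting it together: [[noon [island serpent]] [village door]].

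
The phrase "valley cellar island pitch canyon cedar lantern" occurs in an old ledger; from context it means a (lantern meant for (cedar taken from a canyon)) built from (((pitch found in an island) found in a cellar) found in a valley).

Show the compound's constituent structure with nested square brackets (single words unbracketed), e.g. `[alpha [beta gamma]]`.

[[valley [cellar [island pitch]]] [[canyon cedar] lantern]]

Overall it is a kind of lantern (specifically "canyon cedar lantern"); the modifier is "valley cellar island pitch".
Within "valley cellar island pitch", the head is "pitch" (specifically "cellar island pitch") and the modifier is "valley".
Within "cellar island pitch", the head is "pitch" (specifically "island pitch") and the modifier is "cellar".
Within "island pitch", the head is "pitch" and the modifier is "island".
Within "canyon cedar lantern", the head is "lantern" and the modifier is "canyon cedar".
Within "canyon cedar", the head is "cedar" and the modifier is "canyon".
Assembled: [[valley [cellar [island pitch]]] [[canyon cedar] lantern]].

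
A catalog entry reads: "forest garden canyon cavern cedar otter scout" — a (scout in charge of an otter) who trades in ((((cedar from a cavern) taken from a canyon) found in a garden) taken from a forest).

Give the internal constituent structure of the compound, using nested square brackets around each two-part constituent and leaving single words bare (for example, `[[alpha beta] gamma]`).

Whole compound: head "scout" (specifically "otter scout"), modifier "forest garden canyon cavern cedar".
Inside "forest garden canyon cavern cedar": head "cedar" (specifically "garden canyon cavern cedar"), modifier "forest".
Inside "garden canyon cavern cedar": head "cedar" (specifically "canyon cavern cedar"), modifier "garden".
Inside "canyon cavern cedar": head "cedar" (specifically "cavern cedar"), modifier "canyon".
Inside "cavern cedar": head "cedar", modifier "cavern".
Inside "otter scout": head "scout", modifier "otter".
Assembled: [[forest [garden [canyon [cavern cedar]]]] [otter scout]].

[[forest [garden [canyon [cavern cedar]]]] [otter scout]]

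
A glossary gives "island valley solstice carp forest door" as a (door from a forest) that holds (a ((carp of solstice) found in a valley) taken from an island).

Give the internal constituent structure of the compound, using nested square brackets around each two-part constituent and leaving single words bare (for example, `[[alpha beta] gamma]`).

The outermost head in the paraphrase is "door" (specifically "forest door"), modified by "island valley solstice carp".
"island valley solstice carp" → head "carp" (specifically "valley solstice carp"), modifier "island".
"valley solstice carp" → head "carp" (specifically "solstice carp"), modifier "valley".
"solstice carp" → head "carp", modifier "solstice".
"forest door" → head "door", modifier "forest".
Putting it together: [[island [valley [solstice carp]]] [forest door]].

[[island [valley [solstice carp]]] [forest door]]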